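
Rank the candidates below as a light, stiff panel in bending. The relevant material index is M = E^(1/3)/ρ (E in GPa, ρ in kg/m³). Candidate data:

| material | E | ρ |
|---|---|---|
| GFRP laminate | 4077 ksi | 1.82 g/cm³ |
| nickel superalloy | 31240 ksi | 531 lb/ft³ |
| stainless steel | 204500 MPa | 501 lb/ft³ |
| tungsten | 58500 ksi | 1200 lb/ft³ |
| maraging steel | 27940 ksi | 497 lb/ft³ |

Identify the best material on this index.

GFRP laminate

In SI units:
  GFRP laminate: E = 28.11 GPa, ρ = 1820 kg/m³
  nickel superalloy: E = 215.4 GPa, ρ = 8506 kg/m³
  stainless steel: E = 204.5 GPa, ρ = 8025 kg/m³
  tungsten: E = 403.3 GPa, ρ = 19220 kg/m³
  maraging steel: E = 192.6 GPa, ρ = 7961 kg/m³
  GFRP laminate: M = 1.67×10⁻³
  stainless steel: M = 0.734×10⁻³
  maraging steel: M = 0.725×10⁻³
  nickel superalloy: M = 0.705×10⁻³
  tungsten: M = 0.384×10⁻³
GFRP laminate has the largest M.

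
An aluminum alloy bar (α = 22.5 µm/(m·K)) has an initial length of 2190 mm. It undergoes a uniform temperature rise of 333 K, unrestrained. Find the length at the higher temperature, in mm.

2206.4 mm

ΔL = α·L₀·ΔT = 22.5×10⁻⁶ × 2190 mm × 333.0 K = 16.4 mm.
L = L₀ + ΔL = 2190 + 16.4 = 2206.4 mm.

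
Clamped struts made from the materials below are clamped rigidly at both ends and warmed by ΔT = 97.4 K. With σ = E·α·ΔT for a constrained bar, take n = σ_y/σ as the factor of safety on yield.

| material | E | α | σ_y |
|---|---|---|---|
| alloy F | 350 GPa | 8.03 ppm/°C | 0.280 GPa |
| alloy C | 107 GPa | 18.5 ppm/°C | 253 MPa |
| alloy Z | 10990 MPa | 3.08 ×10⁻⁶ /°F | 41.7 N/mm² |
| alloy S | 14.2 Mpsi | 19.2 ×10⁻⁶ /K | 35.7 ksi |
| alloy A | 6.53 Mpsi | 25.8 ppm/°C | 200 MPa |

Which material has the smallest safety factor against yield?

Per material, after unit conversion:
  alloy F: E = 350.0, α = 8.03, σ_y = 280.0 → σ = 274 MPa, n = 1.02
  alloy C: E = 107.0, α = 18.5, σ_y = 253.0 → σ = 193 MPa, n = 1.31
  alloy Z: E = 10.99, α = 5.54, σ_y = 41.70 → σ = 5.93 MPa, n = 7.03
  alloy S: E = 97.91, α = 19.2, σ_y = 246.1 → σ = 183 MPa, n = 1.34
  alloy A: E = 45.02, α = 25.8, σ_y = 200.0 → σ = 113 MPa, n = 1.77
Alloy F has the lowest safety factor, n = 1.02.

alloy F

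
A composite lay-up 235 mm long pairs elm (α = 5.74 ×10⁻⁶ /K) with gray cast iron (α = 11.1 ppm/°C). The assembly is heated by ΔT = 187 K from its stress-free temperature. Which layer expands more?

gray cast iron

α(elm) = 5.74×10⁻⁶/K vs α(gray cast iron) = 11.1×10⁻⁶/K.
Higher α expands more for the same ΔT: gray cast iron.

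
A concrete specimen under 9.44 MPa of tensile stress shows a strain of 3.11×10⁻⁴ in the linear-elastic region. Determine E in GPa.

30.4 GPa

E = σ/ε = 9.44 MPa / 3.11×10⁻⁴ = 30350 MPa = 30.4 GPa.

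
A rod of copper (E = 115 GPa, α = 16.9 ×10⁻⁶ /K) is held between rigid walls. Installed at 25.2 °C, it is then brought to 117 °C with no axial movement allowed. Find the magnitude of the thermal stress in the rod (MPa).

178 MPa

ΔT = 91.80 K. Constrained thermal stress σ = E·α·ΔT = 115.0×10³ MPa × 16.9×10⁻⁶ × 91.80 = 178 MPa (compressive).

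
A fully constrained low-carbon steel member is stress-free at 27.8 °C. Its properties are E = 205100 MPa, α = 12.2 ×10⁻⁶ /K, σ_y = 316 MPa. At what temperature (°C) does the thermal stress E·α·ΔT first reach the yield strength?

154 °C

E = 205100 MPa = 205.1 GPa.
E·α·ΔT = 316.0 MPa ⇒ ΔT = 316.0 / (205.1×10³ × 12.2×10⁻⁶) = 126.3 K.
T = 27.8 + 126.3 = 154.1 °C.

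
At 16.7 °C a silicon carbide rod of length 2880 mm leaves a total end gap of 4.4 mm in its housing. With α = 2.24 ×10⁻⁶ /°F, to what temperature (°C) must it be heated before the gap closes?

α = 2.24×10⁻⁶/°F × 9/5 = 4.03×10⁻⁶/K.
α·L₀·ΔT = 4.4 mm ⇒ ΔT = 4.4 / (4.03×10⁻⁶ × 2880.0) = 378.9 K.
T = 16.7 + 378.9 = 395.6 °C.

396 °C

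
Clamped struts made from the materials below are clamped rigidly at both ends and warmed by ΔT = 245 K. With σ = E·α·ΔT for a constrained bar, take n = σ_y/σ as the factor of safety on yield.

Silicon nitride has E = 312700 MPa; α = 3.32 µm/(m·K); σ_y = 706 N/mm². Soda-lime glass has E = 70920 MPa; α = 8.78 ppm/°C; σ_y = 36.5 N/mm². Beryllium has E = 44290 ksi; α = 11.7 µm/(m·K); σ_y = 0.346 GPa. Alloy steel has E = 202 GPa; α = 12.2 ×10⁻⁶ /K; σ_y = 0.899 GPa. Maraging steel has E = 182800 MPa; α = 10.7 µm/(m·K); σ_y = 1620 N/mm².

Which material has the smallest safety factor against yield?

With everything in SI (GPa, ×10⁻⁶/K, MPa):
  silicon nitride: E = 312.7, α = 3.32, σ_y = 706.0 → σ = 254 MPa, n = 2.78
  soda-lime glass: E = 70.92, α = 8.78, σ_y = 36.50 → σ = 153 MPa, n = 0.239
  beryllium: E = 305.4, α = 11.7, σ_y = 346.0 → σ = 875 MPa, n = 0.395
  alloy steel: E = 202.0, α = 12.2, σ_y = 899.0 → σ = 604 MPa, n = 1.49
  maraging steel: E = 182.8, α = 10.7, σ_y = 1620 → σ = 479 MPa, n = 3.38
The minimum is soda-lime glass at n = 0.239.

soda-lime glass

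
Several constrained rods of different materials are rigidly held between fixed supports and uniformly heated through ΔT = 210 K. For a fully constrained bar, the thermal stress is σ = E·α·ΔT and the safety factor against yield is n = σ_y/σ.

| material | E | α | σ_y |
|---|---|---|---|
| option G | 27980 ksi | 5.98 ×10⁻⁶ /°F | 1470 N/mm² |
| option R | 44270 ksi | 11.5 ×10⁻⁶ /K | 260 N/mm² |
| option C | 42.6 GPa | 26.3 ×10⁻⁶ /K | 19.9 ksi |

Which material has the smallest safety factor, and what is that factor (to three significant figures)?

Converting E to GPa, α to ×10⁻⁶/K, σ_y to MPa, then σ and n for each:
  option G: E = 192.9, α = 10.8, σ_y = 1470 → σ = 436 MPa, n = 3.37
  option R: E = 305.2, α = 11.5, σ_y = 260.0 → σ = 737 MPa, n = 0.353
  option C: E = 42.60, α = 26.3, σ_y = 137.2 → σ = 235 MPa, n = 0.583
The minimum is option R at n = 0.353.

option R, n = 0.353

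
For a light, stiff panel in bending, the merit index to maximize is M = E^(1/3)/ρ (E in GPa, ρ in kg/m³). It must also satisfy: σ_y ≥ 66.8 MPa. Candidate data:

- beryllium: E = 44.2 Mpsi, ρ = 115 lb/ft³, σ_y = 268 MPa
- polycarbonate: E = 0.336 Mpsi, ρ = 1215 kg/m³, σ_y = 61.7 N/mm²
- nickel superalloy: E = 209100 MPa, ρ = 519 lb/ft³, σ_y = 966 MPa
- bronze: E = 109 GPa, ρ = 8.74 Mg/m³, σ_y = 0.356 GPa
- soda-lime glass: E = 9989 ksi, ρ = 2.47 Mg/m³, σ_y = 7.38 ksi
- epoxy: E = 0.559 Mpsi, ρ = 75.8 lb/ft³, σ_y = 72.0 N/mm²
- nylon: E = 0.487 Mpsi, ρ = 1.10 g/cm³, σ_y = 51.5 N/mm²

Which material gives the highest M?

Screen on constraints: σ_y ≥ 66.8 MPa. Survivors: beryllium, nickel superalloy, bronze, epoxy.
After converting to SI:
  beryllium: E = 304.7 GPa, ρ = 1842 kg/m³
  nickel superalloy: E = 209.1 GPa, ρ = 8314 kg/m³
  bronze: E = 109.0 GPa, ρ = 8740 kg/m³
  epoxy: E = 3.854 GPa, ρ = 1214 kg/m³
  beryllium: M = 3.65×10⁻³
  epoxy: M = 1.29×10⁻³
  nickel superalloy: M = 0.714×10⁻³
  bronze: M = 0.547×10⁻³
Highest index: beryllium.

beryllium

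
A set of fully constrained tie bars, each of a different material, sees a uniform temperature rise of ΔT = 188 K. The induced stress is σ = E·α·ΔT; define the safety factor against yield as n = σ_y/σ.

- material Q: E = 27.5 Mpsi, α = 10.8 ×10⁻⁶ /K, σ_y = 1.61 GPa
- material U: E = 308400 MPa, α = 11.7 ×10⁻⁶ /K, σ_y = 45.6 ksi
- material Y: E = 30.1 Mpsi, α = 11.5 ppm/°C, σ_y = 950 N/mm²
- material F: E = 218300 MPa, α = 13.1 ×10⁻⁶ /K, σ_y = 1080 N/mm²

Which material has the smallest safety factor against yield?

Converting E to GPa, α to ×10⁻⁶/K, σ_y to MPa, then σ and n for each:
  material Q: E = 189.6, α = 10.8, σ_y = 1610 → σ = 385 MPa, n = 4.18
  material U: E = 308.4, α = 11.7, σ_y = 314.4 → σ = 678 MPa, n = 0.463
  material Y: E = 207.5, α = 11.5, σ_y = 950.0 → σ = 449 MPa, n = 2.12
  material F: E = 218.3, α = 13.1, σ_y = 1080 → σ = 538 MPa, n = 2.01
The minimum is material U at n = 0.463.

material U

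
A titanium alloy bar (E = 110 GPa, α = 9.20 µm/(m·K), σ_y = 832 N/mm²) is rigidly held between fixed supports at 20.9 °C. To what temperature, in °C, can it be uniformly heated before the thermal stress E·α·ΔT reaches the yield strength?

843 °C

σ_y = 832 N/mm² = 832.0 MPa.
E·α·ΔT = 832.0 MPa ⇒ ΔT = 832.0 / (110.0×10³ × 9.20×10⁻⁶) = 822.1 K.
T = 20.9 + 822.1 = 843.0 °C.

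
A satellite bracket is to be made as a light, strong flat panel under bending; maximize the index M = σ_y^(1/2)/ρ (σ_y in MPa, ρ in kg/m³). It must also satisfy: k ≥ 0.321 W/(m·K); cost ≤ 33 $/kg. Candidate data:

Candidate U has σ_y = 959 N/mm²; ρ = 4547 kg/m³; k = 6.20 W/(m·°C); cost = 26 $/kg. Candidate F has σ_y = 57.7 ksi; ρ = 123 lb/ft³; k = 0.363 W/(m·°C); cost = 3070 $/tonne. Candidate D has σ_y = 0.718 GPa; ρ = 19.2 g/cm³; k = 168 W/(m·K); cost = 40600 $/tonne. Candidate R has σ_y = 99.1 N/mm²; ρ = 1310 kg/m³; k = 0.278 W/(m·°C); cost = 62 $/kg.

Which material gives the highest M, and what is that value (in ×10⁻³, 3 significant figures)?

candidate F, M = 10.1×10⁻³

Screen on constraints: k ≥ 0.321 W/(m·K); cost ≤ 33 $/kg. Survivors: candidate U, candidate F.
After converting to SI:
  candidate U: σ_y = 959.0 MPa, ρ = 4547 kg/m³
  candidate F: σ_y = 397.8 MPa, ρ = 1970 kg/m³
  candidate F: M = 10.1×10⁻³
  candidate U: M = 6.81×10⁻³
Candidate F ranks first.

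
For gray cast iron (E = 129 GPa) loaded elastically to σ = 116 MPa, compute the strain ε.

8.99×10⁻⁴

ε = σ/E = 116 / 129000 = 8.99×10⁻⁴.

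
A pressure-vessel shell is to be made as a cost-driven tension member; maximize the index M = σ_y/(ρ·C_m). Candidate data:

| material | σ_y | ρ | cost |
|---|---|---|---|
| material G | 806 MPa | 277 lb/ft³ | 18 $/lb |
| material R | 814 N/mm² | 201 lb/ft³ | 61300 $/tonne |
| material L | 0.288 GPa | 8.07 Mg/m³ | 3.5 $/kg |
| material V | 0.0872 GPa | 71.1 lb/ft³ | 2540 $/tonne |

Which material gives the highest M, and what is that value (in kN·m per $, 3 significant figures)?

In SI units:
  material G: σ_y = 806.0 MPa, ρ = 4437 kg/m³, cost = 39.68 $/kg
  material R: σ_y = 814.0 MPa, ρ = 3220 kg/m³, cost = 61.30 $/kg
  material L: σ_y = 288.0 MPa, ρ = 8070 kg/m³, cost = 3.500 $/kg
  material V: σ_y = 87.20 MPa, ρ = 1139 kg/m³, cost = 2.540 $/kg
  material V: M = 30.1 kN·m per $
  material L: M = 10.2 kN·m per $
  material G: M = 4.58 kN·m per $
  material R: M = 4.12 kN·m per $
Material V has the largest M.

material V, M = 30.1 kN·m per $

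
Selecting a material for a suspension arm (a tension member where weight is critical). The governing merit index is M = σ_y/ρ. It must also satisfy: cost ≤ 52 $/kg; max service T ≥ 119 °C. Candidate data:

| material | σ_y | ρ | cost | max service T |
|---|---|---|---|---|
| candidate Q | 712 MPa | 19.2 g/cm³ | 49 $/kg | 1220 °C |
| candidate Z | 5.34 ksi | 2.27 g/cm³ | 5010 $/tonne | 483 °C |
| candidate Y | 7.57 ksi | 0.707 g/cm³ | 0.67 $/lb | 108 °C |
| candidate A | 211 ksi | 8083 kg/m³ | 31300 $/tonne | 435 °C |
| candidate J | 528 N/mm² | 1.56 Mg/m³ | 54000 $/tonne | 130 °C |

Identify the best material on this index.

candidate A

Screen on constraints: cost ≤ 52 $/kg; max service T ≥ 119 °C. Survivors: candidate Q, candidate Z, candidate A.
After converting to SI:
  candidate Q: σ_y = 712.0 MPa, ρ = 19200 kg/m³
  candidate Z: σ_y = 36.82 MPa, ρ = 2270 kg/m³
  candidate A: σ_y = 1455 MPa, ρ = 8083 kg/m³
  candidate A: M = 180 kN·m/kg
  candidate Q: M = 37.1 kN·m/kg
  candidate Z: M = 16.2 kN·m/kg
Highest index: candidate A.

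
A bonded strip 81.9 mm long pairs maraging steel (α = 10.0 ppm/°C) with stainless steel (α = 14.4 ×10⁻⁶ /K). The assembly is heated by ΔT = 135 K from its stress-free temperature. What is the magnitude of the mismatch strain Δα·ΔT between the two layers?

5.94×10⁻⁴

Δα = |10.0 − 14.4|×10⁻⁶/K = 4.40×10⁻⁶/K.
Mismatch strain = Δα·ΔT = 4.40×10⁻⁶ × 135.0 = 5.94×10⁻⁴.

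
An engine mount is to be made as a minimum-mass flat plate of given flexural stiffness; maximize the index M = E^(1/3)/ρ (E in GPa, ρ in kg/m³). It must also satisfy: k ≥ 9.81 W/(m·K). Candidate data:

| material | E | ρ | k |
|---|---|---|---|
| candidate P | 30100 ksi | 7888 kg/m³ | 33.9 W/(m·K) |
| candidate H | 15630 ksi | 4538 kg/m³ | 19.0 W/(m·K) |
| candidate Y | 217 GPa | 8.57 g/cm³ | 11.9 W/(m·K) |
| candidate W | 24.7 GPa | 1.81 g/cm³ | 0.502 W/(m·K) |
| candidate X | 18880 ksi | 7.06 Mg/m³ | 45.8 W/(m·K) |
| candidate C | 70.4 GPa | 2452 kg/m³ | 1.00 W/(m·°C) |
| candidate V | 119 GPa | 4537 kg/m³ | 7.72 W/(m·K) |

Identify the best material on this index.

Screen on constraints: k ≥ 9.81 W/(m·K). Survivors: candidate P, candidate H, candidate Y, candidate X.
After converting to SI:
  candidate P: E = 207.5 GPa, ρ = 7888 kg/m³
  candidate H: E = 107.8 GPa, ρ = 4538 kg/m³
  candidate Y: E = 217.0 GPa, ρ = 8570 kg/m³
  candidate X: E = 130.2 GPa, ρ = 7060 kg/m³
  candidate H: M = 1.05×10⁻³
  candidate P: M = 0.751×10⁻³
  candidate X: M = 0.718×10⁻³
  candidate Y: M = 0.701×10⁻³
Highest index: candidate H.

candidate H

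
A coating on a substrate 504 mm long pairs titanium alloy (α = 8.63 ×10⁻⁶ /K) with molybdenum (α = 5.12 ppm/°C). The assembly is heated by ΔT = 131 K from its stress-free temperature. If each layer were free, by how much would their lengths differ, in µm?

232 µm

Δα = |8.63 − 5.12|×10⁻⁶/K = 3.51×10⁻⁶/K.
ΔL_mismatch = Δα·L·ΔT = 3.51×10⁻⁶ × 504.0 mm × 131.0 K = 232 µm.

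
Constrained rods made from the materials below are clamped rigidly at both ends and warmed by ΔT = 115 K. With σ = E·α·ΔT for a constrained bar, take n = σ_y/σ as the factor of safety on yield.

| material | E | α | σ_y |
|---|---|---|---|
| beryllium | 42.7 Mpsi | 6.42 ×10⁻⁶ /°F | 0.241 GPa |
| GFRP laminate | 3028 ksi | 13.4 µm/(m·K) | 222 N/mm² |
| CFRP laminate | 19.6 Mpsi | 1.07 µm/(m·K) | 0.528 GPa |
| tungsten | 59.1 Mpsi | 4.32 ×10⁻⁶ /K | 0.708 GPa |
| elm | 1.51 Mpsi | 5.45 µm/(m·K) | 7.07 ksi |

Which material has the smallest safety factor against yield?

beryllium

Converting E to GPa, α to ×10⁻⁶/K, σ_y to MPa, then σ and n for each:
  beryllium: E = 294.4, α = 11.6, σ_y = 241.0 → σ = 391 MPa, n = 0.616
  GFRP laminate: E = 20.88, α = 13.4, σ_y = 222.0 → σ = 32.2 MPa, n = 6.90
  CFRP laminate: E = 135.1, α = 1.07, σ_y = 528.0 → σ = 16.6 MPa, n = 31.8
  tungsten: E = 407.5, α = 4.32, σ_y = 708.0 → σ = 202 MPa, n = 3.50
  elm: E = 10.41, α = 5.45, σ_y = 48.75 → σ = 6.53 MPa, n = 7.47
Beryllium has the lowest safety factor, n = 0.616.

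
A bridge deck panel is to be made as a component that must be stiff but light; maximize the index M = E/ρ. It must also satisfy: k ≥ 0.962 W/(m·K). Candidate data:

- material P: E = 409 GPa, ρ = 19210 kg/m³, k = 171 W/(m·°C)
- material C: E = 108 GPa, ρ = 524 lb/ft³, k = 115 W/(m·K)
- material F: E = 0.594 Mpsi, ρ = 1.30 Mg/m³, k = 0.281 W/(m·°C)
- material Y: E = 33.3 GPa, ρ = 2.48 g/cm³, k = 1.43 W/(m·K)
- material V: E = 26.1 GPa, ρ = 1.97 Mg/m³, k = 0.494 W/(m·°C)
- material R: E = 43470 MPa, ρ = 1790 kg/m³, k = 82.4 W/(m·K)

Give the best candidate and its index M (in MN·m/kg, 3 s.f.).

material R, M = 24.3 MN·m/kg

Screen on constraints: k ≥ 0.962 W/(m·K). Survivors: material P, material C, material Y, material R.
Putting every candidate on a common basis:
  material P: E = 409.0 GPa, ρ = 19210 kg/m³
  material C: E = 108.0 GPa, ρ = 8394 kg/m³
  material Y: E = 33.30 GPa, ρ = 2480 kg/m³
  material R: E = 43.47 GPa, ρ = 1790 kg/m³
  material R: M = 24.3 MN·m/kg
  material P: M = 21.3 MN·m/kg
  material Y: M = 13.4 MN·m/kg
  material C: M = 12.9 MN·m/kg
The maximum is for material R.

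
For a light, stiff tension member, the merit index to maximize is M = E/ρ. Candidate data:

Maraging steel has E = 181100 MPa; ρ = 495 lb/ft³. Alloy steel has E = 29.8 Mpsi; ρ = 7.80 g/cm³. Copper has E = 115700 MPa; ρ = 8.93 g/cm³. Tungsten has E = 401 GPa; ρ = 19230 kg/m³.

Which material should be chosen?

In SI units:
  maraging steel: E = 181.1 GPa, ρ = 7929 kg/m³
  alloy steel: E = 205.5 GPa, ρ = 7800 kg/m³
  copper: E = 115.7 GPa, ρ = 8930 kg/m³
  tungsten: E = 401.0 GPa, ρ = 19230 kg/m³
  alloy steel: M = 26.3 MN·m/kg
  maraging steel: M = 22.8 MN·m/kg
  tungsten: M = 20.9 MN·m/kg
  copper: M = 13.0 MN·m/kg
Highest index: alloy steel.

alloy steel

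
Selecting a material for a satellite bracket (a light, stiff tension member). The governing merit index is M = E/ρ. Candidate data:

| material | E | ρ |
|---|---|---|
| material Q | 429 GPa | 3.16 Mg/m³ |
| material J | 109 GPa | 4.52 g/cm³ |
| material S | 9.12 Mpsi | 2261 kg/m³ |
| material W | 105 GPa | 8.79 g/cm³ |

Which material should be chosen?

material Q

After converting to SI:
  material Q: E = 429.0 GPa, ρ = 3160 kg/m³
  material J: E = 109.0 GPa, ρ = 4520 kg/m³
  material S: E = 62.88 GPa, ρ = 2261 kg/m³
  material W: E = 105.0 GPa, ρ = 8790 kg/m³
  material Q: M = 136 MN·m/kg
  material S: M = 27.8 MN·m/kg
  material J: M = 24.1 MN·m/kg
  material W: M = 11.9 MN·m/kg
Highest index: material Q.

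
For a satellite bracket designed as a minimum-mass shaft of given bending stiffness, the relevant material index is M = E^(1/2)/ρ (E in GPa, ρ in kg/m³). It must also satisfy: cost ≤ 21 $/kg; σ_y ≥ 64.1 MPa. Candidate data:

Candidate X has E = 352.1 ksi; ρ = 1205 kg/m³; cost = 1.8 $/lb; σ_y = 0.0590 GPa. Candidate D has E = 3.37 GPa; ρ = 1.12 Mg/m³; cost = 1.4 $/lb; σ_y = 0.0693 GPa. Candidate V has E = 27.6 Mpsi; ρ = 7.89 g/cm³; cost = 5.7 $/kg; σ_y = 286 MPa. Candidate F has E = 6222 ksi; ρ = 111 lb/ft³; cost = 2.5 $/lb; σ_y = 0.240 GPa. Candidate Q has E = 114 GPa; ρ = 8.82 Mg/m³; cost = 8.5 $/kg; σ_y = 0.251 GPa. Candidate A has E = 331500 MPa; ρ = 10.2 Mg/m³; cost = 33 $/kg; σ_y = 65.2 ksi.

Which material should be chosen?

Screen on constraints: cost ≤ 21 $/kg; σ_y ≥ 64.1 MPa. Survivors: candidate D, candidate V, candidate F, candidate Q.
In SI units:
  candidate D: E = 3.370 GPa, ρ = 1120 kg/m³
  candidate V: E = 190.3 GPa, ρ = 7890 kg/m³
  candidate F: E = 42.90 GPa, ρ = 1778 kg/m³
  candidate Q: E = 114.0 GPa, ρ = 8820 kg/m³
  candidate F: M = 3.68×10⁻³
  candidate V: M = 1.75×10⁻³
  candidate D: M = 1.64×10⁻³
  candidate Q: M = 1.21×10⁻³
Candidate F has the largest M.

candidate F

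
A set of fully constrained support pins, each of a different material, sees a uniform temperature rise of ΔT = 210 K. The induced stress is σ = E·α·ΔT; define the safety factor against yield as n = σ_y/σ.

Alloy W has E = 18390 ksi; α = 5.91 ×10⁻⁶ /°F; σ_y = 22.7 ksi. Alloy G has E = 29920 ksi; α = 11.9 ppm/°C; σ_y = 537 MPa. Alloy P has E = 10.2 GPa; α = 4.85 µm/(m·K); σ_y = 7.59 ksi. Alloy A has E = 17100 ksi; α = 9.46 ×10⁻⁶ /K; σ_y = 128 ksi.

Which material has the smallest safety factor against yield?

Converting E to GPa, α to ×10⁻⁶/K, σ_y to MPa, then σ and n for each:
  alloy W: E = 126.8, α = 10.6, σ_y = 156.5 → σ = 283 MPa, n = 0.553
  alloy G: E = 206.3, α = 11.9, σ_y = 537.0 → σ = 516 MPa, n = 1.04
  alloy P: E = 10.20, α = 4.85, σ_y = 52.33 → σ = 10.4 MPa, n = 5.04
  alloy A: E = 117.9, α = 9.46, σ_y = 882.5 → σ = 234 MPa, n = 3.77
Alloy W has the lowest safety factor, n = 0.553.

alloy W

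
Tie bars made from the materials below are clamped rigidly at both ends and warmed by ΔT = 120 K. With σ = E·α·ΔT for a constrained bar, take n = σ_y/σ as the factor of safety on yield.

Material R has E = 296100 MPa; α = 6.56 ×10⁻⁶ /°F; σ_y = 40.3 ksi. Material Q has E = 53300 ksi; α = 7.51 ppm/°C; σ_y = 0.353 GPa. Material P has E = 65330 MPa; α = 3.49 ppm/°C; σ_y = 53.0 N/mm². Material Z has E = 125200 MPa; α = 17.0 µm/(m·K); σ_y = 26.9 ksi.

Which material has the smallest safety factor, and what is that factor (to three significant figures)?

material R, n = 0.662

Converting E to GPa, α to ×10⁻⁶/K, σ_y to MPa, then σ and n for each:
  material R: E = 296.1, α = 11.8, σ_y = 277.9 → σ = 420 MPa, n = 0.662
  material Q: E = 367.5, α = 7.51, σ_y = 353.0 → σ = 331 MPa, n = 1.07
  material P: E = 65.33, α = 3.49, σ_y = 53.00 → σ = 27.4 MPa, n = 1.94
  material Z: E = 125.2, α = 17.0, σ_y = 185.5 → σ = 255 MPa, n = 0.726
Material R has the lowest safety factor, n = 0.662.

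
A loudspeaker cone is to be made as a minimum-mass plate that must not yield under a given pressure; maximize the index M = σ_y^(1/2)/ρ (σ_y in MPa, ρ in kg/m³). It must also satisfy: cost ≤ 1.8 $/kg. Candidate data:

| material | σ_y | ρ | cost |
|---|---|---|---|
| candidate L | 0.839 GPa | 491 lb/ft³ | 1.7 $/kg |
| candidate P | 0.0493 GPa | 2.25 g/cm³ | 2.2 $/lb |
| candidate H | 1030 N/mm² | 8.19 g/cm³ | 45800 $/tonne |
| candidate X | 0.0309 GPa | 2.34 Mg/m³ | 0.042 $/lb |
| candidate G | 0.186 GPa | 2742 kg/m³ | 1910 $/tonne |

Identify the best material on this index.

candidate L

Screen on constraints: cost ≤ 1.8 $/kg. Survivors: candidate L, candidate X.
Putting every candidate on a common basis:
  candidate L: σ_y = 839.0 MPa, ρ = 7865 kg/m³
  candidate X: σ_y = 30.90 MPa, ρ = 2340 kg/m³
  candidate L: M = 3.68×10⁻³
  candidate X: M = 2.38×10⁻³
Candidate L ranks first.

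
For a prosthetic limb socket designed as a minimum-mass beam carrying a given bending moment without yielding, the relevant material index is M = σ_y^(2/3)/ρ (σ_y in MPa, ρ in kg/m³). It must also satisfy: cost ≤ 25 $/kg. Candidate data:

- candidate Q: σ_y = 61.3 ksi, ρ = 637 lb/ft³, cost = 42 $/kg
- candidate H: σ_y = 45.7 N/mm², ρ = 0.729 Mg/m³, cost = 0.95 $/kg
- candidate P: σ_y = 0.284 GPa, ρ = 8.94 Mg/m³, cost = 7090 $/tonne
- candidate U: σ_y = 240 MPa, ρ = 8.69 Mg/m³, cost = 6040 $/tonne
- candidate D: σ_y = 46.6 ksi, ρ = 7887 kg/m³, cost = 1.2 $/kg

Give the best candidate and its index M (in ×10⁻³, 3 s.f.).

Screen on constraints: cost ≤ 25 $/kg. Survivors: candidate H, candidate P, candidate U, candidate D.
Normalizing units and computing the index:
  candidate H: σ_y = 45.70 MPa, ρ = 729.0 kg/m³
  candidate P: σ_y = 284.0 MPa, ρ = 8940 kg/m³
  candidate U: σ_y = 240.0 MPa, ρ = 8690 kg/m³
  candidate D: σ_y = 321.3 MPa, ρ = 7887 kg/m³
  candidate H: M = 17.5×10⁻³
  candidate D: M = 5.95×10⁻³
  candidate P: M = 4.83×10⁻³
  candidate U: M = 4.44×10⁻³
Candidate H has the largest M.

candidate H, M = 17.5×10⁻³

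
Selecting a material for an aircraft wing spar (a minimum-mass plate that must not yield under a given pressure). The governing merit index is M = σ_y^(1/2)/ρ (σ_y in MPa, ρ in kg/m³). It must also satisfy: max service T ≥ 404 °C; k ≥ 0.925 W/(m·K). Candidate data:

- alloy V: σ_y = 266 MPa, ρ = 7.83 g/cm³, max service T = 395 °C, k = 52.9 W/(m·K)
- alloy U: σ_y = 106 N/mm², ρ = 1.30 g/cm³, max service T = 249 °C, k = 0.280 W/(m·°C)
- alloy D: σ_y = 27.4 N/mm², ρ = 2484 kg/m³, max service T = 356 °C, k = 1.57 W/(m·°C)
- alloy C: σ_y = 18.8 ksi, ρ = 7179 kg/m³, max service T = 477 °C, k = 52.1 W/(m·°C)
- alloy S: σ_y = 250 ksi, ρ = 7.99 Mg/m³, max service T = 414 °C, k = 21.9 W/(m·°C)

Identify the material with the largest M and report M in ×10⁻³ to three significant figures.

Screen on constraints: max service T ≥ 404 °C; k ≥ 0.925 W/(m·K). Survivors: alloy C, alloy S.
In SI units:
  alloy C: σ_y = 129.6 MPa, ρ = 7179 kg/m³
  alloy S: σ_y = 1724 MPa, ρ = 7990 kg/m³
  alloy S: M = 5.20×10⁻³
  alloy C: M = 1.59×10⁻³
Highest index: alloy S.

alloy S, M = 5.20×10⁻³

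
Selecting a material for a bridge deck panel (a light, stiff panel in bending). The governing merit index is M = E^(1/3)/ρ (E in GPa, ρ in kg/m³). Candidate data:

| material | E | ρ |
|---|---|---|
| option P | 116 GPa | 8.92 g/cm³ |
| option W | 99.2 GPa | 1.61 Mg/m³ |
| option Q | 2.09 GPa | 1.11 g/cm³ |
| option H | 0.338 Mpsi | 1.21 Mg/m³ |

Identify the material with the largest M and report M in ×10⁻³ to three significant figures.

option W, M = 2.88×10⁻³

Normalizing units and computing the index:
  option P: E = 116.0 GPa, ρ = 8920 kg/m³
  option W: E = 99.20 GPa, ρ = 1610 kg/m³
  option Q: E = 2.090 GPa, ρ = 1110 kg/m³
  option H: E = 2.330 GPa, ρ = 1210 kg/m³
  option W: M = 2.88×10⁻³
  option Q: M = 1.15×10⁻³
  option H: M = 1.10×10⁻³
  option P: M = 0.547×10⁻³
Highest index: option W.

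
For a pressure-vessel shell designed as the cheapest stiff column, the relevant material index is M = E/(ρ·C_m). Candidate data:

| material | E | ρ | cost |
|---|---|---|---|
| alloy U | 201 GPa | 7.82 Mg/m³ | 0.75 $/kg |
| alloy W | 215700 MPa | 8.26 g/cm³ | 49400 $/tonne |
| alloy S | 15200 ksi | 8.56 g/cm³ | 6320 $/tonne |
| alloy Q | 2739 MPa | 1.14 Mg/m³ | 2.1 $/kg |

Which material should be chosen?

alloy U

In SI units:
  alloy U: E = 201.0 GPa, ρ = 7820 kg/m³, cost = 0.7500 $/kg
  alloy W: E = 215.7 GPa, ρ = 8260 kg/m³, cost = 49.40 $/kg
  alloy S: E = 104.8 GPa, ρ = 8560 kg/m³, cost = 6.320 $/kg
  alloy Q: E = 2.739 GPa, ρ = 1140 kg/m³, cost = 2.100 $/kg
  alloy U: M = 34.3 MN·m per $
  alloy S: M = 1.94 MN·m per $
  alloy Q: M = 1.14 MN·m per $
  alloy W: M = 0.529 MN·m per $
The maximum is for alloy U.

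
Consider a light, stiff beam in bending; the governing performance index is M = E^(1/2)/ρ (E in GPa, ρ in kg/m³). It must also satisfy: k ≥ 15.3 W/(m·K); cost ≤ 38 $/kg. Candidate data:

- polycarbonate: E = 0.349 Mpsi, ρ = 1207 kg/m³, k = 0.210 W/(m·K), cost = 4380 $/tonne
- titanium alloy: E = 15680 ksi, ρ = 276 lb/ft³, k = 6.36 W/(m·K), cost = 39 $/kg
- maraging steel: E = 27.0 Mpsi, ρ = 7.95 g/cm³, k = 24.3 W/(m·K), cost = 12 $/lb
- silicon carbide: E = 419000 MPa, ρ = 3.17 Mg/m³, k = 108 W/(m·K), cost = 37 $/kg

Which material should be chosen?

silicon carbide

Screen on constraints: k ≥ 15.3 W/(m·K); cost ≤ 38 $/kg. Survivors: maraging steel, silicon carbide.
Putting every candidate on a common basis:
  maraging steel: E = 186.2 GPa, ρ = 7950 kg/m³
  silicon carbide: E = 419.0 GPa, ρ = 3170 kg/m³
  silicon carbide: M = 6.46×10⁻³
  maraging steel: M = 1.72×10⁻³
Highest index: silicon carbide.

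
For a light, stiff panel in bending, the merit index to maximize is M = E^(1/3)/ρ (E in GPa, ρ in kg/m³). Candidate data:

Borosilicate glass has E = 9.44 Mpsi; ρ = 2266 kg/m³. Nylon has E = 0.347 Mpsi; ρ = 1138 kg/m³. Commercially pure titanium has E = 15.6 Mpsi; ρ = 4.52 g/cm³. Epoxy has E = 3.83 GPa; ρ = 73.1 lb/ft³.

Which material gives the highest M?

borosilicate glass

Normalizing units and computing the index:
  borosilicate glass: E = 65.09 GPa, ρ = 2266 kg/m³
  nylon: E = 2.392 GPa, ρ = 1138 kg/m³
  commercially pure titanium: E = 107.6 GPa, ρ = 4520 kg/m³
  epoxy: E = 3.830 GPa, ρ = 1171 kg/m³
  borosilicate glass: M = 1.78×10⁻³
  epoxy: M = 1.34×10⁻³
  nylon: M = 1.18×10⁻³
  commercially pure titanium: M = 1.05×10⁻³
The maximum is for borosilicate glass.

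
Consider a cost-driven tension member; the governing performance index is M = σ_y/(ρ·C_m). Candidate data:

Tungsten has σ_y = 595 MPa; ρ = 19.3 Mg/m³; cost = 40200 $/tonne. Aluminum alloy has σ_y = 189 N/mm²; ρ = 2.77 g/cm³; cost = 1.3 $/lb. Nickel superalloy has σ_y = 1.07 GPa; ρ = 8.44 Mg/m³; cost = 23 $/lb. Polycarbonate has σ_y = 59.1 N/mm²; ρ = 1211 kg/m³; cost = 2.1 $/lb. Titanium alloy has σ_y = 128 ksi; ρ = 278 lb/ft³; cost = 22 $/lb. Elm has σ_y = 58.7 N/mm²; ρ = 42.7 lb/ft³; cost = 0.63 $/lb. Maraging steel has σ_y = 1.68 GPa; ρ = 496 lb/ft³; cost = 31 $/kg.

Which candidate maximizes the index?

elm

Putting every candidate on a common basis:
  tungsten: σ_y = 595.0 MPa, ρ = 19300 kg/m³, cost = 40.20 $/kg
  aluminum alloy: σ_y = 189.0 MPa, ρ = 2770 kg/m³, cost = 2.866 $/kg
  nickel superalloy: σ_y = 1070 MPa, ρ = 8440 kg/m³, cost = 50.71 $/kg
  polycarbonate: σ_y = 59.10 MPa, ρ = 1211 kg/m³, cost = 4.630 $/kg
  titanium alloy: σ_y = 882.5 MPa, ρ = 4453 kg/m³, cost = 48.50 $/kg
  elm: σ_y = 58.70 MPa, ρ = 684.0 kg/m³, cost = 1.389 $/kg
  maraging steel: σ_y = 1680 MPa, ρ = 7945 kg/m³, cost = 31.00 $/kg
  elm: M = 61.8 kN·m per $
  aluminum alloy: M = 23.8 kN·m per $
  polycarbonate: M = 10.5 kN·m per $
  maraging steel: M = 6.82 kN·m per $
  titanium alloy: M = 4.09 kN·m per $
  nickel superalloy: M = 2.50 kN·m per $
  tungsten: M = 0.767 kN·m per $
The maximum is for elm.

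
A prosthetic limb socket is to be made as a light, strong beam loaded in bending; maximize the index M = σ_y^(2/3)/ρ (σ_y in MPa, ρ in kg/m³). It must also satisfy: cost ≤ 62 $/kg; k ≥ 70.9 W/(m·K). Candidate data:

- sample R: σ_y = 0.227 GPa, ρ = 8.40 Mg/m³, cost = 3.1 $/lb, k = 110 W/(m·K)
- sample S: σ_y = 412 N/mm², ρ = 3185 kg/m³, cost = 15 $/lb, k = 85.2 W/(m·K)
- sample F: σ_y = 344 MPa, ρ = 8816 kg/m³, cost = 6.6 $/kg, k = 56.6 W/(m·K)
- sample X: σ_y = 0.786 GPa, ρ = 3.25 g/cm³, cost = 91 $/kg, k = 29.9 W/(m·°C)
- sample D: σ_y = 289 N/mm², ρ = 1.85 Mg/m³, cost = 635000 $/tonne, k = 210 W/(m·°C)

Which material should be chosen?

Screen on constraints: cost ≤ 62 $/kg; k ≥ 70.9 W/(m·K). Survivors: sample R, sample S.
Convert each candidate to consistent units, then evaluate M:
  sample R: σ_y = 227.0 MPa, ρ = 8400 kg/m³
  sample S: σ_y = 412.0 MPa, ρ = 3185 kg/m³
  sample S: M = 17.4×10⁻³
  sample R: M = 4.43×10⁻³
Sample S has the largest M.

sample S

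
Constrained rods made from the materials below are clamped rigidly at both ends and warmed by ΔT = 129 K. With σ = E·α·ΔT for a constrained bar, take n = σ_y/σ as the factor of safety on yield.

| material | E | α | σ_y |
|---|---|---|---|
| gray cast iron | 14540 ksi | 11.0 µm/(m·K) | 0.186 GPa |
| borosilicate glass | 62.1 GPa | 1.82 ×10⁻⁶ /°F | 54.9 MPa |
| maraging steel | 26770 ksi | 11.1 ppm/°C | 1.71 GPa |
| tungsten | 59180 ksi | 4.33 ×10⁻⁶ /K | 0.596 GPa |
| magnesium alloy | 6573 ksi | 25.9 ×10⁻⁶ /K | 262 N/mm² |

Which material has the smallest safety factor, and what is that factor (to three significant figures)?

gray cast iron, n = 1.31

Converting E to GPa, α to ×10⁻⁶/K, σ_y to MPa, then σ and n for each:
  gray cast iron: E = 100.2, α = 11.0, σ_y = 186.0 → σ = 142 MPa, n = 1.31
  borosilicate glass: E = 62.10, α = 3.28, σ_y = 54.90 → σ = 26.2 MPa, n = 2.09
  maraging steel: E = 184.6, α = 11.1, σ_y = 1710 → σ = 264 MPa, n = 6.47
  tungsten: E = 408.0, α = 4.33, σ_y = 596.0 → σ = 228 MPa, n = 2.62
  magnesium alloy: E = 45.32, α = 25.9, σ_y = 262.0 → σ = 151 MPa, n = 1.73
Smallest n: gray cast iron with n = 1.31.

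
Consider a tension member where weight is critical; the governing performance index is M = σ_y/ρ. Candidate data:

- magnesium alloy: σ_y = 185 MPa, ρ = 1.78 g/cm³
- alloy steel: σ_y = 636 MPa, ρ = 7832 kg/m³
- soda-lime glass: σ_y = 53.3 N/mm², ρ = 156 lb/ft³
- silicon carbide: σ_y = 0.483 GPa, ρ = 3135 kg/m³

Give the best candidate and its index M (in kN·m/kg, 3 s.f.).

After converting to SI:
  magnesium alloy: σ_y = 185.0 MPa, ρ = 1780 kg/m³
  alloy steel: σ_y = 636.0 MPa, ρ = 7832 kg/m³
  soda-lime glass: σ_y = 53.30 MPa, ρ = 2499 kg/m³
  silicon carbide: σ_y = 483.0 MPa, ρ = 3135 kg/m³
  silicon carbide: M = 154 kN·m/kg
  magnesium alloy: M = 104 kN·m/kg
  alloy steel: M = 81.2 kN·m/kg
  soda-lime glass: M = 21.3 kN·m/kg
Highest index: silicon carbide.

silicon carbide, M = 154 kN·m/kg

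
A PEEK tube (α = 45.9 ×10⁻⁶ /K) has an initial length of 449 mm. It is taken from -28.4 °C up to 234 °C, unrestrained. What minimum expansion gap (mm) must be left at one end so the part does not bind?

5.41 mm

ΔT = 234 − (-28.4) = 262.4 K.
ΔL = α·L₀·ΔT = 45.9×10⁻⁶ × 449 mm × 262.4 K = 5.41 mm.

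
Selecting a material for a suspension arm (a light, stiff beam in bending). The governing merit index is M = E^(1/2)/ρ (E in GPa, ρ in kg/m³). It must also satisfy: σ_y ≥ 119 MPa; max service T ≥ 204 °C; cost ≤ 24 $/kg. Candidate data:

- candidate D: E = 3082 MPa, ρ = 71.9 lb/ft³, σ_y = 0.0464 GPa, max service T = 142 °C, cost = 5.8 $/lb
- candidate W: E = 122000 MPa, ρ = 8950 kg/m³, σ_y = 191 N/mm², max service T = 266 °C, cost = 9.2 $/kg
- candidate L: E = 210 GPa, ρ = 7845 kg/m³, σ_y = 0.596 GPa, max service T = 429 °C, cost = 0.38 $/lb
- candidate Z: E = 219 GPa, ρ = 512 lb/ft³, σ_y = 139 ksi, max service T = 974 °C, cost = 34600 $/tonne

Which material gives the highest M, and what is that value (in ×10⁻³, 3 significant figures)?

Screen on constraints: σ_y ≥ 119 MPa; max service T ≥ 204 °C; cost ≤ 24 $/kg. Survivors: candidate W, candidate L.
After converting to SI:
  candidate W: E = 122.0 GPa, ρ = 8950 kg/m³
  candidate L: E = 210.0 GPa, ρ = 7845 kg/m³
  candidate L: M = 1.85×10⁻³
  candidate W: M = 1.23×10⁻³
The maximum is for candidate L.

candidate L, M = 1.85×10⁻³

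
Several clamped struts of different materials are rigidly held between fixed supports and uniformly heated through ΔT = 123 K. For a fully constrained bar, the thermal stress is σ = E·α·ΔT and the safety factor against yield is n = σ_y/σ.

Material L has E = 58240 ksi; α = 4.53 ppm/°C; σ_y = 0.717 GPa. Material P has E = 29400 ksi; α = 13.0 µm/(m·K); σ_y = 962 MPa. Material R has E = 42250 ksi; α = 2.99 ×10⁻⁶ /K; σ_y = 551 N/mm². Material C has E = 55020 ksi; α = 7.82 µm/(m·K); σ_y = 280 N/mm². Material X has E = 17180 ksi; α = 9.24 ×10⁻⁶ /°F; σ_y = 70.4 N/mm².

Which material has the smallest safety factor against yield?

material X

With everything in SI (GPa, ×10⁻⁶/K, MPa):
  material L: E = 401.6, α = 4.53, σ_y = 717.0 → σ = 224 MPa, n = 3.20
  material P: E = 202.7, α = 13.0, σ_y = 962.0 → σ = 324 MPa, n = 2.97
  material R: E = 291.3, α = 2.99, σ_y = 551.0 → σ = 107 MPa, n = 5.14
  material C: E = 379.3, α = 7.82, σ_y = 280.0 → σ = 365 MPa, n = 0.767
  material X: E = 118.5, α = 16.6, σ_y = 70.40 → σ = 242 MPa, n = 0.291
The minimum is material X at n = 0.291.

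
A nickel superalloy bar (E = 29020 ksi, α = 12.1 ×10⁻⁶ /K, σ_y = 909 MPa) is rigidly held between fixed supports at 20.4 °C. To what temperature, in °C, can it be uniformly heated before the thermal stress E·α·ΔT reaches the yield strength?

396 °C

E = 29020 ksi = 200.1 GPa.
E·α·ΔT = 909.0 MPa ⇒ ΔT = 909.0 / (200.1×10³ × 12.1×10⁻⁶) = 375.5 K.
T = 20.4 + 375.5 = 395.9 °C.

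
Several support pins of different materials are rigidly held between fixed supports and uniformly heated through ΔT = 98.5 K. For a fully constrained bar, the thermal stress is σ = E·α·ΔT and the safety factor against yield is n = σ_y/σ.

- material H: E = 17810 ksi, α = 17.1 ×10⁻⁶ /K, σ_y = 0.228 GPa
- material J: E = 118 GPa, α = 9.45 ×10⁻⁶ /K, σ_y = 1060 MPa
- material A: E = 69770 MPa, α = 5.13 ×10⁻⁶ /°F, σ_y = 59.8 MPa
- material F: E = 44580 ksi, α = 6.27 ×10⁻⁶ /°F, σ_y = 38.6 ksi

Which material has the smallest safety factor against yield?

material F

In consistent units (E in GPa, α in ×10⁻⁶/K, σ_y in MPa):
  material H: E = 122.8, α = 17.1, σ_y = 228.0 → σ = 207 MPa, n = 1.10
  material J: E = 118.0, α = 9.45, σ_y = 1060 → σ = 110 MPa, n = 9.65
  material A: E = 69.77, α = 9.23, σ_y = 59.80 → σ = 63.5 MPa, n = 0.942
  material F: E = 307.4, α = 11.3, σ_y = 266.1 → σ = 342 MPa, n = 0.779
The minimum is material F at n = 0.779.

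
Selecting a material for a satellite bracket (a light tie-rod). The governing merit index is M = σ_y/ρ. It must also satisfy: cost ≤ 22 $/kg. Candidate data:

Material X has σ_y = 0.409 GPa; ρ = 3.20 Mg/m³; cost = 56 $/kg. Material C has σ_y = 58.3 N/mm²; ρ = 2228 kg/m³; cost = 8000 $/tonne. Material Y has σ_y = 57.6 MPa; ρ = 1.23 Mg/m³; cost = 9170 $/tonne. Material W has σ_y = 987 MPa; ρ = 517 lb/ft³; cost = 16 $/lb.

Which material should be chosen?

Screen on constraints: cost ≤ 22 $/kg. Survivors: material C, material Y.
Normalizing units and computing the index:
  material C: σ_y = 58.30 MPa, ρ = 2228 kg/m³
  material Y: σ_y = 57.60 MPa, ρ = 1230 kg/m³
  material Y: M = 46.8 kN·m/kg
  material C: M = 26.2 kN·m/kg
Material Y has the largest M.

material Y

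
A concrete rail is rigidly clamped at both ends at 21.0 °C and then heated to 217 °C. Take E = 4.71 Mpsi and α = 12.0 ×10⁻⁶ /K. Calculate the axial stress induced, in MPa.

76.4 MPa

E = 4.71 Mpsi = 32.47 GPa.
ΔT = 196.0 K. Constrained thermal stress σ = E·α·ΔT = 32.47×10³ MPa × 12.0×10⁻⁶ × 196.0 = 76.4 MPa (compressive).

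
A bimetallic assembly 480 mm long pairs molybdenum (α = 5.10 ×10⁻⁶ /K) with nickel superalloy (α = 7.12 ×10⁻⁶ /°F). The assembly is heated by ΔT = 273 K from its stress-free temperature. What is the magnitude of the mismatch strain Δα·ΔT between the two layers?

2.11×10⁻³

nickel superalloy: α = 7.12×10⁻⁶/°F × 9/5 = 12.8×10⁻⁶/K.
Δα = |5.10 − 12.8|×10⁻⁶/K = 7.72×10⁻⁶/K.
Mismatch strain = Δα·ΔT = 7.72×10⁻⁶ × 273.0 = 2.11×10⁻³.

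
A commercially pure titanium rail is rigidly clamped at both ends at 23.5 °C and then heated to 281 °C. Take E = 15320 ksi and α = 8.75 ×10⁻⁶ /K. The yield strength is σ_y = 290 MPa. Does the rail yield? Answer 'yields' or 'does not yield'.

does not yield

E = 15320 ksi = 105.6 GPa.
ΔT = 257.5 K. Constrained thermal stress σ = E·α·ΔT = 105.6×10³ MPa × 8.75×10⁻⁶ × 257.5 = 238 MPa (compressive).
Compare to σ_y = 290 MPa: σ < σ_y, so it does not yield.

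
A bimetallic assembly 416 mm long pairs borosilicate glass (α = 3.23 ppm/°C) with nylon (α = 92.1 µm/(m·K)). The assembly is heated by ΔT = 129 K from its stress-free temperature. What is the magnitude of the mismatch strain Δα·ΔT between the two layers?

Δα = |3.23 − 92.1|×10⁻⁶/K = 88.9×10⁻⁶/K.
Mismatch strain = Δα·ΔT = 88.9×10⁻⁶ × 129.0 = 0.0115.

0.0115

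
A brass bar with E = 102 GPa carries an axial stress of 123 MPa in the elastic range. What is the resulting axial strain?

ε = σ/E = 123 / 102000 = 1.21×10⁻³.

1.21×10⁻³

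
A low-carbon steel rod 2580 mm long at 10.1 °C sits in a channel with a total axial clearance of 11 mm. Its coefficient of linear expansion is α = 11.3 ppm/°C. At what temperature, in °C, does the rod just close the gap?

387 °C

α·L₀·ΔT = 11.0 mm ⇒ ΔT = 11.0 / (11.3×10⁻⁶ × 2580.0) = 377.3 K.
T = 10.1 + 377.3 = 387.4 °C.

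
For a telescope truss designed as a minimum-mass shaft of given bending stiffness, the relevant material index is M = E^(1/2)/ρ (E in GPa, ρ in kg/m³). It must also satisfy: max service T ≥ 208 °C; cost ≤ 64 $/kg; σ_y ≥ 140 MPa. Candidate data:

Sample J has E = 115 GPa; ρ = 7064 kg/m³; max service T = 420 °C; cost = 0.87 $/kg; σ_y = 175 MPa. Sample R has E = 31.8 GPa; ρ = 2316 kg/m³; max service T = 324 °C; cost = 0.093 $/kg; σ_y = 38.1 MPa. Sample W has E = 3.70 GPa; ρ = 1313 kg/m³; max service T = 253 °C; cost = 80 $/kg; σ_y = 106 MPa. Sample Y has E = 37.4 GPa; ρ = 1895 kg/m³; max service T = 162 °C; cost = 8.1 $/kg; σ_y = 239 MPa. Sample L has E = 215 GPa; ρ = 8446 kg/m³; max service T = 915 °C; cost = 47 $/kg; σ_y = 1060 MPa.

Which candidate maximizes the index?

Screen on constraints: max service T ≥ 208 °C; cost ≤ 64 $/kg; σ_y ≥ 140 MPa. Survivors: sample J, sample L.
Computing M directly (units already consistent):
  sample L: M = 1.74×10⁻³
  sample J: M = 1.52×10⁻³
The maximum is for sample L.

sample L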